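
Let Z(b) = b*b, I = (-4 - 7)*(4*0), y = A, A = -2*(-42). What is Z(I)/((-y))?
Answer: 0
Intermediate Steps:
A = 84
y = 84
I = 0 (I = -11*0 = 0)
Z(b) = b²
Z(I)/((-y)) = 0²/((-1*84)) = 0/(-84) = 0*(-1/84) = 0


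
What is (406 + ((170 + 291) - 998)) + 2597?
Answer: 2466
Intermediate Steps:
(406 + ((170 + 291) - 998)) + 2597 = (406 + (461 - 998)) + 2597 = (406 - 537) + 2597 = -131 + 2597 = 2466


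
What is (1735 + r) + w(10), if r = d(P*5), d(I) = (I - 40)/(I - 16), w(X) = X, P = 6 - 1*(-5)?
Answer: 22690/13 ≈ 1745.4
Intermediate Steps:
P = 11 (P = 6 + 5 = 11)
d(I) = (-40 + I)/(-16 + I)
r = 5/13 (r = (-40 + 11*5)/(-16 + 11*5) = (-40 + 55)/(-16 + 55) = 15/39 = (1/39)*15 = 5/13 ≈ 0.38462)
(1735 + r) + w(10) = (1735 + 5/13) + 10 = 22560/13 + 10 = 22690/13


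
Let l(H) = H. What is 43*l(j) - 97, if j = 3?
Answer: 32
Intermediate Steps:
43*l(j) - 97 = 43*3 - 97 = 129 - 97 = 32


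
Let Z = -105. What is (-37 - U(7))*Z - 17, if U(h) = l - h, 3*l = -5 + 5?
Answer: 3133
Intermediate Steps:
l = 0 (l = (-5 + 5)/3 = (⅓)*0 = 0)
U(h) = -h (U(h) = 0 - h = -h)
(-37 - U(7))*Z - 17 = (-37 - (-1)*7)*(-105) - 17 = (-37 - 1*(-7))*(-105) - 17 = (-37 + 7)*(-105) - 17 = -30*(-105) - 17 = 3150 - 17 = 3133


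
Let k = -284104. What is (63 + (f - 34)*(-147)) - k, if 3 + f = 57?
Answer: 281227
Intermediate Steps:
f = 54 (f = -3 + 57 = 54)
(63 + (f - 34)*(-147)) - k = (63 + (54 - 34)*(-147)) - 1*(-284104) = (63 + 20*(-147)) + 284104 = (63 - 2940) + 284104 = -2877 + 284104 = 281227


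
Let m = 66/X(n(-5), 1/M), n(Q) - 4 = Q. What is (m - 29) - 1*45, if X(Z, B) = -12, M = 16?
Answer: -159/2 ≈ -79.500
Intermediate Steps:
n(Q) = 4 + Q
m = -11/2 (m = 66/(-12) = 66*(-1/12) = -11/2 ≈ -5.5000)
(m - 29) - 1*45 = (-11/2 - 29) - 1*45 = -69/2 - 45 = -159/2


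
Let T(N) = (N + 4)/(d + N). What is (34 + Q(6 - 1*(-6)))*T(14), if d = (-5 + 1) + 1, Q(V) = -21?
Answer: 234/11 ≈ 21.273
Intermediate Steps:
d = -3 (d = -4 + 1 = -3)
T(N) = (4 + N)/(-3 + N) (T(N) = (N + 4)/(-3 + N) = (4 + N)/(-3 + N))
(34 + Q(6 - 1*(-6)))*T(14) = (34 - 21)*((4 + 14)/(-3 + 14)) = 13*(18/11) = 234/11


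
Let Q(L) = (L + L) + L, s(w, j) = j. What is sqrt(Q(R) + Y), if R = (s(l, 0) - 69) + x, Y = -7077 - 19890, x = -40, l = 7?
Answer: I*sqrt(27294) ≈ 165.21*I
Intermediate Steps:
Y = -26967
R = -109 (R = (0 - 69) - 40 = -69 - 40 = -109)
Q(L) = 3*L (Q(L) = 2*L + L = 3*L)
sqrt(Q(R) + Y) = sqrt(3*(-109) - 26967) = sqrt(-327 - 26967) = sqrt(-27294) = I*sqrt(27294)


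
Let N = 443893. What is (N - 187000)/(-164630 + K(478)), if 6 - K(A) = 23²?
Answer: -85631/55051 ≈ -1.5555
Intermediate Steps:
K(A) = -523 (K(A) = 6 - 1*23² = 6 - 1*529 = 6 - 529 = -523)
(N - 187000)/(-164630 + K(478)) = (443893 - 187000)/(-164630 - 523) = 256893/(-165153) = 256893*(-1/165153) = -85631/55051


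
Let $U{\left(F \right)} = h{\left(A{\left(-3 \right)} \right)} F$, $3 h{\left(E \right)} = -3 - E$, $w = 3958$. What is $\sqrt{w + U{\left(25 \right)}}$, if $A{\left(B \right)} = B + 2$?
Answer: $\frac{4 \sqrt{2217}}{3} \approx 62.78$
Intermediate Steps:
$A{\left(B \right)} = 2 + B$
$h{\left(E \right)} = -1 - \frac{E}{3}$ ($h{\left(E \right)} = \frac{-3 - E}{3} = -1 - \frac{E}{3}$)
$U{\left(F \right)} = - \frac{2 F}{3}$ ($U{\left(F \right)} = \left(-1 - \frac{2 - 3}{3}\right) F = \left(-1 - - \frac{1}{3}\right) F = \left(-1 + \frac{1}{3}\right) F = - \frac{2 F}{3}$)
$\sqrt{w + U{\left(25 \right)}} = \sqrt{3958 - \frac{50}{3}} = \sqrt{\frac{11824}{3}} = \frac{4 \sqrt{2217}}{3}$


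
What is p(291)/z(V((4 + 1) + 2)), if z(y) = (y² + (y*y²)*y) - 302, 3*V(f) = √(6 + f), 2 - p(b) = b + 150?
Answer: 35559/24176 ≈ 1.4708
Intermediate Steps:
p(b) = -148 - b (p(b) = 2 - (b + 150) = 2 - (150 + b) = 2 + (-150 - b) = -148 - b)
V(f) = √(6 + f)/3
z(y) = -302 + y² + y⁴ (z(y) = (y² + y³*y) - 302 = (y² + y⁴) - 302 = -302 + y² + y⁴)
p(291)/z(V((4 + 1) + 2)) = (-148 - 1*291)/(-302 + (√(6 + ((4 + 1) + 2))/3)² + (√(6 + ((4 + 1) + 2))/3)⁴) = (-148 - 291)/(-302 + (√(6 + (5 + 2))/3)² + (√(6 + (5 + 2))/3)⁴) = -439/(-302 + (√(6 + 7)/3)² + (√(6 + 7)/3)⁴) = -439/(-302 + (√13/3)² + (√13/3)⁴) = -439/(-302 + 13/9 + 169/81) = -439/(-24176/81) = -439*(-81/24176) = 35559/24176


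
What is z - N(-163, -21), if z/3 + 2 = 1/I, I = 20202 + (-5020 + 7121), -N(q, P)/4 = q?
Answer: -14675371/22303 ≈ -658.00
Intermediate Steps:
N(q, P) = -4*q
I = 22303 (I = 20202 + 2101 = 22303)
z = -133815/22303 (z = -6 + 3/22303 = -133815/22303 ≈ -5.9999)
z - N(-163, -21) = -133815/22303 - (-4)*(-163) = -133815/22303 - 1*652 = -133815/22303 - 652 = -14675371/22303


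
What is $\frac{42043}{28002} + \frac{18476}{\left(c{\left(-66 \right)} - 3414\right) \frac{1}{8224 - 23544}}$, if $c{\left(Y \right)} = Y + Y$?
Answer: $\frac{1321030024853}{16549182} \approx 79825.0$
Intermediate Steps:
$c{\left(Y \right)} = 2 Y$
$\frac{42043}{28002} + \frac{18476}{\left(c{\left(-66 \right)} - 3414\right) \frac{1}{8224 - 23544}} = \frac{42043}{28002} + \frac{18476}{\left(2 \left(-66\right) - 3414\right) \frac{1}{8224 - 23544}} = 42043 \cdot \frac{1}{28002} + \frac{18476}{\left(-132 - 3414\right) \frac{1}{-15320}} = \frac{42043}{28002} + \frac{18476}{\left(-3546\right) \left(- \frac{1}{15320}\right)} = \frac{42043}{28002} + \frac{18476}{\frac{1773}{7660}} = \frac{42043}{28002} + 18476 \cdot \frac{7660}{1773} = \frac{42043}{28002} + \frac{141526160}{1773} = \frac{1321030024853}{16549182}$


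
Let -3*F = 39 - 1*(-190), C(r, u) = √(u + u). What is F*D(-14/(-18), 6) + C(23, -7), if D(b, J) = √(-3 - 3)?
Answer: I*(√14 - 229*√6/3) ≈ -183.24*I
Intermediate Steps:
C(r, u) = √2*√u (C(r, u) = √(2*u) = √2*√u)
D(b, J) = I*√6 (D(b, J) = √(-6) = I*√6)
F = -229/3 (F = -(39 - 1*(-190))/3 = -(39 + 190)/3 = -⅓*229 = -229/3 ≈ -76.333)
F*D(-14/(-18), 6) + C(23, -7) = -229*I*√6/3 + √2*√(-7) = -229*I*√6/3 + √2*(I*√7) = -229*I*√6/3 + I*√14 = I*√14 - 229*I*√6/3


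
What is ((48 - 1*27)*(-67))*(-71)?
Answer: 99897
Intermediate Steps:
((48 - 1*27)*(-67))*(-71) = ((48 - 27)*(-67))*(-71) = (21*(-67))*(-71) = -1407*(-71) = 99897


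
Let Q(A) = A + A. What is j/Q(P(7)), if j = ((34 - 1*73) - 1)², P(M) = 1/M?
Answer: 5600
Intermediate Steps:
j = 1600 (j = ((34 - 73) - 1)² = (-39 - 1)² = (-40)² = 1600)
Q(A) = 2*A
j/Q(P(7)) = 1600/((2/7)) = 1600/((2*(⅐))) = 1600/(2/7) = 1600*(7/2) = 5600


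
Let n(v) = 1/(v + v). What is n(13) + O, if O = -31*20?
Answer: -16119/26 ≈ -619.96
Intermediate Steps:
O = -620
n(v) = 1/(2*v)
n(13) + O = (½)/13 - 620 = (½)*(1/13) - 620 = 1/26 - 620 = -16119/26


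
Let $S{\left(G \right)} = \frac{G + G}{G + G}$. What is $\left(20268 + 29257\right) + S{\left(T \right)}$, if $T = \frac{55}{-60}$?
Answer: $49526$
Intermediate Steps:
$T = - \frac{11}{12}$ ($T = 55 \left(- \frac{1}{60}\right) = - \frac{11}{12} \approx -0.91667$)
$S{\left(G \right)} = 1$ ($S{\left(G \right)} = \frac{2 G}{2 G} = 2 G \frac{1}{2 G} = 1$)
$\left(20268 + 29257\right) + S{\left(T \right)} = \left(20268 + 29257\right) + 1 = 49525 + 1 = 49526$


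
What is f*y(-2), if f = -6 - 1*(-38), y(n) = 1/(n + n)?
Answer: -8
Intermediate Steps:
y(n) = 1/(2*n)
f = 32 (f = -6 + 38 = 32)
f*y(-2) = 32*((½)/(-2)) = 32*((½)*(-½)) = 32*(-¼) = -8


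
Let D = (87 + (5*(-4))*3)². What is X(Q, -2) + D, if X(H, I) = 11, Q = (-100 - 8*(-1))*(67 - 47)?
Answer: 740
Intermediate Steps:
Q = -1840 (Q = (-100 + 8)*20 = -92*20 = -1840)
D = 729 (D = (87 - 20*3)² = (87 - 60)² = 27² = 729)
X(Q, -2) + D = 11 + 729 = 740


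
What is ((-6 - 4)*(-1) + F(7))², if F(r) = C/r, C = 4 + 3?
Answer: 121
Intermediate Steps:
C = 7
F(r) = 7/r
((-6 - 4)*(-1) + F(7))² = ((-6 - 4)*(-1) + 7/7)² = (-10*(-1) + 7*(⅐))² = (10 + 1)² = 11² = 121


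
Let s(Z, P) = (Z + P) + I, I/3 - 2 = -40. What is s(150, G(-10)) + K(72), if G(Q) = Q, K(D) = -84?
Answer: -58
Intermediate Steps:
I = -114 (I = 6 + 3*(-40) = 6 - 120 = -114)
s(Z, P) = -114 + P + Z (s(Z, P) = (Z + P) - 114 = (P + Z) - 114 = -114 + P + Z)
s(150, G(-10)) + K(72) = (-114 - 10 + 150) - 84 = 26 - 84 = -58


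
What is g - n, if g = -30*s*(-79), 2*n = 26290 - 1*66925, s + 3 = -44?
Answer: -182145/2 ≈ -91073.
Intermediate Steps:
s = -47 (s = -3 - 44 = -47)
n = -40635/2 (n = (26290 - 1*66925)/2 = (26290 - 66925)/2 = (½)*(-40635) = -40635/2 ≈ -20318.)
g = -111390 (g = -30*(-47)*(-79) = 1410*(-79) = -111390)
g - n = -111390 - 1*(-40635/2) = -111390 + 40635/2 = -182145/2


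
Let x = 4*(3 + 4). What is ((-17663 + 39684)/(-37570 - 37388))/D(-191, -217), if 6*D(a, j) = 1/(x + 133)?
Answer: -3545381/12493 ≈ -283.79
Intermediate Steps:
x = 28 (x = 4*7 = 28)
D(a, j) = 1/966 (D(a, j) = 1/(6*(28 + 133)) = (1/6)/161 = (1/6)*(1/161) = 1/966)
((-17663 + 39684)/(-37570 - 37388))/D(-191, -217) = ((-17663 + 39684)/(-37570 - 37388))/(1/966) = (22021/(-74958))*966 = (22021*(-1/74958))*966 = -22021/74958*966 = -3545381/12493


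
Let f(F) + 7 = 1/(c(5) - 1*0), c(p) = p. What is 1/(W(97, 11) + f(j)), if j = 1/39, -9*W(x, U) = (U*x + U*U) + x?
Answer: -45/6731 ≈ -0.0066855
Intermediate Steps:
W(x, U) = -x/9 - U**2/9 - U*x/9 (W(x, U) = -((U*x + U*U) + x)/9 = -((U*x + U**2) + x)/9 = -((U**2 + U*x) + x)/9 = -(x + U**2 + U*x)/9 = -x/9 - U**2/9 - U*x/9)
j = 1/39 ≈ 0.025641
f(F) = -34/5 (f(F) = -7 + 1/(5 - 1*0) = -7 + 1/(5 + 0) = -7 + 1/5 = -34/5)
1/(W(97, 11) + f(j)) = 1/((-1/9*97 - 1/9*11**2 - 1/9*11*97) - 34/5) = 1/((-97/9 - 1/9*121 - 1067/9) - 34/5) = 1/((-97/9 - 121/9 - 1067/9) - 34/5) = 1/(-1285/9 - 34/5) = 1/(-6731/45) = -45/6731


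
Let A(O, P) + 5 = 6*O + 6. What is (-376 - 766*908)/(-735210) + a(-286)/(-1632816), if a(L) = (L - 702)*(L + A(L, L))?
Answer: -2201803/8332380 ≈ -0.26425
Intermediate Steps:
A(O, P) = 1 + 6*O (A(O, P) = -5 + (6*O + 6) = -5 + (6 + 6*O) = 1 + 6*O)
a(L) = (1 + 7*L)*(-702 + L) (a(L) = (L - 702)*(L + (1 + 6*L)) = (-702 + L)*(1 + 7*L) = (1 + 7*L)*(-702 + L))
(-376 - 766*908)/(-735210) + a(-286)/(-1632816) = (-376 - 766*908)/(-735210) + (-702 - 4913*(-286) + 7*(-286)²)/(-1632816) = (-376 - 695528)*(-1/735210) + (-702 + 1405118 + 7*81796)*(-1/1632816) = -695904*(-1/735210) + (-702 + 1405118 + 572572)*(-1/1632816) = 115984/122535 + 1976988*(-1/1632816) = 115984/122535 - 247/204 = -2201803/8332380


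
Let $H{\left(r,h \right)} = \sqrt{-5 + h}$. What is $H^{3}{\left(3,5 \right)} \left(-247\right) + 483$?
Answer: $483$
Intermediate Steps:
$H^{3}{\left(3,5 \right)} \left(-247\right) + 483 = \left(\sqrt{-5 + 5}\right)^{3} \left(-247\right) + 483 = \left(\sqrt{0}\right)^{3} \left(-247\right) + 483 = 0^{3} \left(-247\right) + 483 = 0 \left(-247\right) + 483 = 0 + 483 = 483$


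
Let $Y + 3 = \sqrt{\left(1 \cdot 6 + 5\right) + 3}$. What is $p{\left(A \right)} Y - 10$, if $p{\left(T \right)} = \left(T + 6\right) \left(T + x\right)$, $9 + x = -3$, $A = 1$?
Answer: $221 - 77 \sqrt{14} \approx -67.108$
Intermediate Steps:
$x = -12$ ($x = -9 - 3 = -12$)
$p{\left(T \right)} = \left(-12 + T\right) \left(6 + T\right)$ ($p{\left(T \right)} = \left(T + 6\right) \left(T - 12\right) = \left(6 + T\right) \left(-12 + T\right) = \left(-12 + T\right) \left(6 + T\right)$)
$Y = -3 + \sqrt{14}$ ($Y = -3 + \sqrt{\left(1 \cdot 6 + 5\right) + 3} = -3 + \sqrt{\left(6 + 5\right) + 3} = -3 + \sqrt{11 + 3} = -3 + \sqrt{14} \approx 0.74166$)
$p{\left(A \right)} Y - 10 = \left(-72 + 1^{2} - 6\right) \left(-3 + \sqrt{14}\right) - 10 = \left(-72 + 1 - 6\right) \left(-3 + \sqrt{14}\right) - 10 = - 77 \left(-3 + \sqrt{14}\right) - 10 = \left(231 - 77 \sqrt{14}\right) - 10 = 221 - 77 \sqrt{14}$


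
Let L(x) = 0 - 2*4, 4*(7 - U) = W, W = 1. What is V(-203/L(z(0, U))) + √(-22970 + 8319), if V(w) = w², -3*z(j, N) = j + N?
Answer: 41209/64 + 7*I*√299 ≈ 643.89 + 121.04*I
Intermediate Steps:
U = 27/4 (U = 7 - ¼*1 = 7 - ¼ = 27/4 ≈ 6.7500)
z(j, N) = -N/3 - j/3 (z(j, N) = -(j + N)/3 = -(N + j)/3 = -N/3 - j/3)
L(x) = -8 (L(x) = 0 - 8 = -8)
V(-203/L(z(0, U))) + √(-22970 + 8319) = (-203/(-8))² + √(-22970 + 8319) = (-203*(-⅛))² + √(-14651) = (203/8)² + 7*I*√299 = 41209/64 + 7*I*√299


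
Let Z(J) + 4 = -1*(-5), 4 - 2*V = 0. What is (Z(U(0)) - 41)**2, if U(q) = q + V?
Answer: 1600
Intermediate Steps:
V = 2 (V = 2 - 1/2*0 = 2 + 0 = 2)
U(q) = 2 + q (U(q) = q + 2 = 2 + q)
Z(J) = 1 (Z(J) = -4 - 1*(-5) = -4 + 5 = 1)
(Z(U(0)) - 41)**2 = (1 - 41)**2 = (-40)**2 = 1600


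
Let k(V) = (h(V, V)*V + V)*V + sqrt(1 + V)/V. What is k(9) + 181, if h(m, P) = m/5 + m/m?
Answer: 2444/5 + sqrt(10)/9 ≈ 489.15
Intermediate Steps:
h(m, P) = 1 + m/5 (h(m, P) = m*(1/5) + 1 = m/5 + 1 = 1 + m/5)
k(V) = V*(V + V*(1 + V/5)) + sqrt(1 + V)/V (k(V) = ((1 + V/5)*V + V)*V + sqrt(1 + V)/V = (V*(1 + V/5) + V)*V + sqrt(1 + V)/V = (V + V*(1 + V/5))*V + sqrt(1 + V)/V = V*(V + V*(1 + V/5)) + sqrt(1 + V)/V)
k(9) + 181 = (sqrt(1 + 9) + (1/5)*9**3*(10 + 9))/9 + 181 = (sqrt(10) + (1/5)*729*19)/9 + 181 = (sqrt(10) + 13851/5)/9 + 181 = (13851/5 + sqrt(10))/9 + 181 = (1539/5 + sqrt(10)/9) + 181 = 2444/5 + sqrt(10)/9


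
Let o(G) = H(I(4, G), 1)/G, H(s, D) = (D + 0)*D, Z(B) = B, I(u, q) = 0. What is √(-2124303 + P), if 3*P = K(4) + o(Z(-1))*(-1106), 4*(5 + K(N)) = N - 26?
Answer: I*√76461762/6 ≈ 1457.4*I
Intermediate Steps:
H(s, D) = D² (H(s, D) = D*D = D²)
o(G) = 1/G (o(G) = 1²/G = 1/G)
K(N) = -23/2 + N/4 (K(N) = -5 + (N - 26)/4 = -5 + (-26 + N)/4 = -5 + (-13/2 + N/4) = -23/2 + N/4)
P = 2191/6 (P = ((-23/2 + (¼)*4) - 1106/(-1))/3 = ((-23/2 + 1) - 1*(-1106))/3 = (-21/2 + 1106)/3 = (⅓)*(2191/2) = 2191/6 ≈ 365.17)
√(-2124303 + P) = √(-2124303 + 2191/6) = √(-12743627/6) = I*√76461762/6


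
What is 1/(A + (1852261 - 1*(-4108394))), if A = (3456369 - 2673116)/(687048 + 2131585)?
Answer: 2818633/16800899667868 ≈ 1.6777e-7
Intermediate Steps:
A = 783253/2818633 ≈ 0.27788
1/(A + (1852261 - 1*(-4108394))) = 1/(783253/2818633 + (1852261 - 1*(-4108394))) = 1/(783253/2818633 + (1852261 + 4108394)) = 1/(783253/2818633 + 5960655) = 1/(16800899667868/2818633) = 2818633/16800899667868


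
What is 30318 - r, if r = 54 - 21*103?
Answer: 32427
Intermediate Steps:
r = -2109 (r = 54 - 2163 = -2109)
30318 - r = 30318 - 1*(-2109) = 30318 + 2109 = 32427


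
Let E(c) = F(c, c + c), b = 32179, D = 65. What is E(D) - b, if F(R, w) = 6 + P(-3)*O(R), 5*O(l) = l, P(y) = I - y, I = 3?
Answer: -32095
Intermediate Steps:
P(y) = 3 - y
O(l) = l/5
F(R, w) = 6 + 6*R/5 (F(R, w) = 6 + (3 - 1*(-3))*(R/5) = 6 + (3 + 3)*(R/5) = 6 + 6*(R/5) = 6 + 6*R/5)
E(c) = 6 + 6*c/5
E(D) - b = (6 + (6/5)*65) - 1*32179 = (6 + 78) - 32179 = 84 - 32179 = -32095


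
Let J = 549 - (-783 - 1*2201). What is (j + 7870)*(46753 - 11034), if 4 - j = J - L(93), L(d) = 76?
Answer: 157770823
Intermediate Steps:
J = 3533 (J = 549 - (-783 - 2201) = 549 - 1*(-2984) = 549 + 2984 = 3533)
j = -3453 (j = 4 - (3533 - 1*76) = 4 - (3533 - 76) = 4 - 1*3457 = 4 - 3457 = -3453)
(j + 7870)*(46753 - 11034) = (-3453 + 7870)*(46753 - 11034) = 4417*35719 = 157770823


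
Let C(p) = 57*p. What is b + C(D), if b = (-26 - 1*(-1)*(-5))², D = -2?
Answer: 847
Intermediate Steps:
b = 961 (b = (-26 + 1*(-5))² = (-26 - 5)² = (-31)² = 961)
b + C(D) = 961 + 57*(-2) = 961 - 114 = 847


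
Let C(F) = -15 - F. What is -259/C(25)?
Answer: 259/40 ≈ 6.4750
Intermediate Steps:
-259/C(25) = -259/(-15 - 1*25) = -259/(-15 - 25) = -259/(-40) = -259*(-1/40) = 259/40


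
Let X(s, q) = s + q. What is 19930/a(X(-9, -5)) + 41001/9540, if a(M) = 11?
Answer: 63527737/34980 ≈ 1816.1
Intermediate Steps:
X(s, q) = q + s
19930/a(X(-9, -5)) + 41001/9540 = 19930/11 + 41001/9540 = 19930*(1/11) + 41001*(1/9540) = 19930/11 + 13667/3180 = 63527737/34980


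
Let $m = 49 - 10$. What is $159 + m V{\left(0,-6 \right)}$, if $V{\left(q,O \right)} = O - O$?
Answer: $159$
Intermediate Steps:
$V{\left(q,O \right)} = 0$
$m = 39$ ($m = 49 - 10 = 39$)
$159 + m V{\left(0,-6 \right)} = 159 + 39 \cdot 0 = 159 + 0 = 159$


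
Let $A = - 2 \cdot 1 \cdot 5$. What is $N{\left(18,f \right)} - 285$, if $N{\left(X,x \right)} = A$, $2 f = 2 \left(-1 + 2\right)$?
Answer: $-295$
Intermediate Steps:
$A = -10$ ($A = \left(-2\right) 5 = -10$)
$f = 1$ ($f = \frac{2 \left(-1 + 2\right)}{2} = \frac{2 \cdot 1}{2} = \frac{1}{2} \cdot 2 = 1$)
$N{\left(X,x \right)} = -10$
$N{\left(18,f \right)} - 285 = -10 - 285 = -295$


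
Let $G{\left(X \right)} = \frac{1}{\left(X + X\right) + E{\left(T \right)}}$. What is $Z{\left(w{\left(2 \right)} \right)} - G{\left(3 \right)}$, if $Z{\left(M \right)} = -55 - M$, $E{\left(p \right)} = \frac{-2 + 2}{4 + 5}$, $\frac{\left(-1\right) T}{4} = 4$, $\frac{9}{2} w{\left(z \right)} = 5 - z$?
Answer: $- \frac{335}{6} \approx -55.833$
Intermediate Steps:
$w{\left(z \right)} = \frac{10}{9} - \frac{2 z}{9}$ ($w{\left(z \right)} = \frac{2 \left(5 - z\right)}{9} = \frac{10}{9} - \frac{2 z}{9}$)
$T = -16$ ($T = \left(-4\right) 4 = -16$)
$E{\left(p \right)} = 0$ ($E{\left(p \right)} = \frac{0}{9} = 0 \cdot \frac{1}{9} = 0$)
$G{\left(X \right)} = \frac{1}{2 X}$ ($G{\left(X \right)} = \frac{1}{\left(X + X\right) + 0} = \frac{1}{2 X + 0} = \frac{1}{2 X}$)
$Z{\left(w{\left(2 \right)} \right)} - G{\left(3 \right)} = \left(-55 - \left(\frac{10}{9} - \frac{4}{9}\right)\right) - \frac{1}{2 \cdot 3} = \left(-55 - \left(\frac{10}{9} - \frac{4}{9}\right)\right) - \frac{1}{2} \cdot \frac{1}{3} = \left(-55 - \frac{2}{3}\right) - \frac{1}{6} = - \frac{167}{3} - \frac{1}{6} = - \frac{335}{6}$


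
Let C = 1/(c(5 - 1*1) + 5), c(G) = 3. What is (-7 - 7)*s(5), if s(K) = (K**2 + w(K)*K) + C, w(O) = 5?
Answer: -2807/4 ≈ -701.75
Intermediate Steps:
C = 1/8 (C = 1/(3 + 5) = 1/8 ≈ 0.12500)
s(K) = 1/8 + K**2 + 5*K (s(K) = (K**2 + 5*K) + 1/8 = 1/8 + K**2 + 5*K)
(-7 - 7)*s(5) = (-7 - 7)*(1/8 + 5**2 + 5*5) = -14*(1/8 + 25 + 25) = -14*401/8 = -2807/4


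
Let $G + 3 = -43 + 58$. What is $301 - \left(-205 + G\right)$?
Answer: $494$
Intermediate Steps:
$G = 12$ ($G = -3 + \left(-43 + 58\right) = -3 + 15 = 12$)
$301 - \left(-205 + G\right) = 301 - \left(-205 + 12\right) = 301 - -193 = 301 + 193 = 494$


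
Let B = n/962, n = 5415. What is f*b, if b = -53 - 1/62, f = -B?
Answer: 17799105/59644 ≈ 298.42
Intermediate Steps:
B = 5415/962 ≈ 5.6289
f = -5415/962 (f = -1*5415/962 = -5415/962 ≈ -5.6289)
b = -3287/62 (b = -53 - 1*1/62 = -53 - 1/62 = -3287/62 ≈ -53.016)
f*b = -5415/962*(-3287/62) = 17799105/59644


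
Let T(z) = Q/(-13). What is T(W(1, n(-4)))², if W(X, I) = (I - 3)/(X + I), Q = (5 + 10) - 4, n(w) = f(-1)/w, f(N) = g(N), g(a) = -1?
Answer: 121/169 ≈ 0.71598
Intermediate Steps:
f(N) = -1
n(w) = -1/w
Q = 11 (Q = 15 - 4 = 11)
W(X, I) = (-3 + I)/(I + X)
T(z) = -11/13 (T(z) = 11/(-13) = 11*(-1/13) = -11/13)
T(W(1, n(-4)))² = (-11/13)² = 121/169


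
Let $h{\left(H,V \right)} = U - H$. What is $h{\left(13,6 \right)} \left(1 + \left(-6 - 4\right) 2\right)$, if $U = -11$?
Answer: $456$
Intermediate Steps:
$h{\left(H,V \right)} = -11 - H$
$h{\left(13,6 \right)} \left(1 + \left(-6 - 4\right) 2\right) = \left(-11 - 13\right) \left(1 + \left(-6 - 4\right) 2\right) = \left(-11 - 13\right) \left(1 - 20\right) = - 24 \left(1 - 20\right) = \left(-24\right) \left(-19\right) = 456$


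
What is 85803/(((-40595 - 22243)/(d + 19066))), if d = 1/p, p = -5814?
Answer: -908167553/34884 ≈ -26034.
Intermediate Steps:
d = -1/5814 (d = 1/(-5814) = -1/5814 ≈ -0.00017200)
85803/(((-40595 - 22243)/(d + 19066))) = 85803/(((-40595 - 22243)/(-1/5814 + 19066))) = 85803/((-62838/110849723/5814)) = 85803/((-62838*5814/110849723)) = 85803/(-104652/31753) = 85803*(-31753/104652) = -908167553/34884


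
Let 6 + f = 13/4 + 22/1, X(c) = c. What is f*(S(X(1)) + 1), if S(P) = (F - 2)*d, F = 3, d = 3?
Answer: 77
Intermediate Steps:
S(P) = 3 (S(P) = (3 - 2)*3 = 1*3 = 3)
f = 77/4 (f = -6 + (13/4 + 22/1) = -6 + (13*(1/4) + 22*1) = -6 + (13/4 + 22) = -6 + 101/4 = 77/4 ≈ 19.250)
f*(S(X(1)) + 1) = 77*(3 + 1)/4 = (77/4)*4 = 77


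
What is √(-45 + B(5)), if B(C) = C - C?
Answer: 3*I*√5 ≈ 6.7082*I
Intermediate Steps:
B(C) = 0
√(-45 + B(5)) = √(-45 + 0) = √(-45) = 3*I*√5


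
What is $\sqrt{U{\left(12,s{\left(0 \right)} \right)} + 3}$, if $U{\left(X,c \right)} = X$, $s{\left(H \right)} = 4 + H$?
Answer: $\sqrt{15} \approx 3.873$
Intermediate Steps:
$\sqrt{U{\left(12,s{\left(0 \right)} \right)} + 3} = \sqrt{12 + 3} = \sqrt{15}$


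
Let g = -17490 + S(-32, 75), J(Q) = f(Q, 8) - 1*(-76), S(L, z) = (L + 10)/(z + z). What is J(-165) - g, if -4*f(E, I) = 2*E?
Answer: 2647297/150 ≈ 17649.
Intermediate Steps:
f(E, I) = -E/2
S(L, z) = (10 + L)/(2*z) (S(L, z) = (10 + L)/((2*z)) = (10 + L)*(1/(2*z)) = (10 + L)/(2*z))
J(Q) = 76 - Q/2 (J(Q) = -Q/2 - 1*(-76) = -Q/2 + 76 = 76 - Q/2)
g = -1311761/75 (g = -17490 + (½)*(10 - 32)/75 = -17490 + (½)*(1/75)*(-22) = -17490 - 11/75 = -1311761/75 ≈ -17490.)
J(-165) - g = (76 - ½*(-165)) - 1*(-1311761/75) = (76 + 165/2) + 1311761/75 = 317/2 + 1311761/75 = 2647297/150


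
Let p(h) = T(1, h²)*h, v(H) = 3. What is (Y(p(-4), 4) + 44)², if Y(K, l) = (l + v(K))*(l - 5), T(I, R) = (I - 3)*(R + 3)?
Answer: 1369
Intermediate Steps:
T(I, R) = (-3 + I)*(3 + R)
p(h) = h*(-6 - 2*h²) (p(h) = (-9 - 3*h² + 3*1 + 1*h²)*h = (-9 - 3*h² + 3 + h²)*h = (-6 - 2*h²)*h = h*(-6 - 2*h²))
Y(K, l) = (-5 + l)*(3 + l) (Y(K, l) = (l + 3)*(l - 5) = (3 + l)*(-5 + l) = (-5 + l)*(3 + l))
(Y(p(-4), 4) + 44)² = ((-15 + 4² - 2*4) + 44)² = ((-15 + 16 - 8) + 44)² = (-7 + 44)² = 37² = 1369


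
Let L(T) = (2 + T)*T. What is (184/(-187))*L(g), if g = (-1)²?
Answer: -552/187 ≈ -2.9519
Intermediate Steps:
g = 1
L(T) = T*(2 + T)
(184/(-187))*L(g) = (184/(-187))*(1*(2 + 1)) = (184*(-1/187))*(1*3) = -184/187*3 = -552/187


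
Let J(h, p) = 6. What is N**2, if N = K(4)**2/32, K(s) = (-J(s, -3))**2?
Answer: 6561/4 ≈ 1640.3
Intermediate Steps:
K(s) = 36 (K(s) = (-1*6)**2 = (-6)**2 = 36)
N = 81/2 (N = 36**2/32 = 1296*(1/32) = 81/2 ≈ 40.500)
N**2 = (81/2)**2 = 6561/4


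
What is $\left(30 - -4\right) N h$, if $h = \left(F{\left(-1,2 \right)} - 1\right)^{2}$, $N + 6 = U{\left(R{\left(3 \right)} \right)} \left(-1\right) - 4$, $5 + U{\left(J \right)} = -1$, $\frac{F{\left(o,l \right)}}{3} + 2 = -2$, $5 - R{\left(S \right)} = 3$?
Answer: $-22984$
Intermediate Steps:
$R{\left(S \right)} = 2$ ($R{\left(S \right)} = 5 - 3 = 2$)
$F{\left(o,l \right)} = -12$ ($F{\left(o,l \right)} = -6 + 3 \left(-2\right) = -6 - 6 = -12$)
$U{\left(J \right)} = -6$ ($U{\left(J \right)} = -5 - 1 = -6$)
$N = -4$ ($N = -6 - -2 = -6 + \left(6 - 4\right) = -6 + 2 = -4$)
$h = 169$ ($h = \left(-12 - 1\right)^{2} = \left(-13\right)^{2} = 169$)
$\left(30 - -4\right) N h = \left(30 - -4\right) \left(-4\right) 169 = \left(30 + 4\right) \left(-4\right) 169 = 34 \left(-4\right) 169 = \left(-136\right) 169 = -22984$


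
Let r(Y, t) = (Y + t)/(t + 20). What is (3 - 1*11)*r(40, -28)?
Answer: 12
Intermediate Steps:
r(Y, t) = (Y + t)/(20 + t)
(3 - 1*11)*r(40, -28) = (3 - 1*11)*((40 - 28)/(20 - 28)) = (3 - 11)*(12/(-8)) = -(-1)*12 = -8*(-3/2) = 12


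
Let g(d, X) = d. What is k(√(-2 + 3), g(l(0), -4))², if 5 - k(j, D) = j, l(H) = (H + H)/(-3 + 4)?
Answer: 16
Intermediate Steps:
l(H) = 2*H (l(H) = (2*H)/1 = (2*H)*1 = 2*H)
k(j, D) = 5 - j
k(√(-2 + 3), g(l(0), -4))² = (5 - √(-2 + 3))² = (5 - √1)² = (5 - 1*1)² = (5 - 1)² = 4² = 16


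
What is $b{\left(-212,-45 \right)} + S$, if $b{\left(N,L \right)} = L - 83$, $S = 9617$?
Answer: $9489$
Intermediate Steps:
$b{\left(N,L \right)} = -83 + L$ ($b{\left(N,L \right)} = L - 83 = -83 + L$)
$b{\left(-212,-45 \right)} + S = \left(-83 - 45\right) + 9617 = -128 + 9617 = 9489$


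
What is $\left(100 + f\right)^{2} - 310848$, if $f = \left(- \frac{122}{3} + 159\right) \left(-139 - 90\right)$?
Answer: $\frac{6557392393}{9} \approx 7.286 \cdot 10^{8}$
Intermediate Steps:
$f = - \frac{81295}{3}$ ($f = \left(\left(-122\right) \frac{1}{3} + 159\right) \left(-229\right) = \left(- \frac{122}{3} + 159\right) \left(-229\right) = \frac{355}{3} \left(-229\right) = - \frac{81295}{3} \approx -27098.0$)
$\left(100 + f\right)^{2} - 310848 = \left(100 - \frac{81295}{3}\right)^{2} - 310848 = \left(- \frac{80995}{3}\right)^{2} - 310848 = \frac{6560190025}{9} - 310848 = \frac{6557392393}{9}$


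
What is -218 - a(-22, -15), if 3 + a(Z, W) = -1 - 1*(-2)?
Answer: -216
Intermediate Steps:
a(Z, W) = -2 (a(Z, W) = -3 + (-1 - 1*(-2)) = -3 + (-1 + 2) = -3 + 1 = -2)
-218 - a(-22, -15) = -218 - 1*(-2) = -218 + 2 = -216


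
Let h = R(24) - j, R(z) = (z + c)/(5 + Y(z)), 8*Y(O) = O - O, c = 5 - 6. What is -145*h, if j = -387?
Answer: -56782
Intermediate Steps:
c = -1
Y(O) = 0 (Y(O) = (O - O)/8 = (1/8)*0 = 0)
R(z) = -1/5 + z/5 (R(z) = (z - 1)/(5 + 0) = (-1 + z)/5 = (-1 + z)*(1/5) = -1/5 + z/5)
h = 1958/5 (h = (-1/5 + (1/5)*24) - 1*(-387) = (-1/5 + 24/5) + 387 = 23/5 + 387 = 1958/5 ≈ 391.60)
-145*h = -145*1958/5 = -56782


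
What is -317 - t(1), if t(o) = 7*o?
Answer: -324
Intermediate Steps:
-317 - t(1) = -317 - 7 = -324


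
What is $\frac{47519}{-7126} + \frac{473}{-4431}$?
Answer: $- \frac{4365863}{644394} \approx -6.7751$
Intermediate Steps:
$\frac{47519}{-7126} + \frac{473}{-4431} = 47519 \left(- \frac{1}{7126}\right) + 473 \left(- \frac{1}{4431}\right) = - \frac{47519}{7126} - \frac{473}{4431} = - \frac{4365863}{644394}$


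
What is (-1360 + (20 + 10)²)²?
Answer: 211600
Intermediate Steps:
(-1360 + (20 + 10)²)² = (-1360 + 30²)² = (-1360 + 900)² = (-460)² = 211600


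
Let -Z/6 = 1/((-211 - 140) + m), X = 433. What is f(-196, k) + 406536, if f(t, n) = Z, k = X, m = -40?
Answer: 158955582/391 ≈ 4.0654e+5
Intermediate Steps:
k = 433
Z = 6/391 (Z = -6/((-211 - 140) - 40) = -6/(-351 - 40) = -6/(-391) = -6*(-1/391) = 6/391 ≈ 0.015345)
f(t, n) = 6/391
f(-196, k) + 406536 = 6/391 + 406536 = 158955582/391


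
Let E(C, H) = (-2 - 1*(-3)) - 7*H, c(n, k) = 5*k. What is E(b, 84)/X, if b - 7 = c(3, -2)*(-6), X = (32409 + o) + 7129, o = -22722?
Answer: -587/16816 ≈ -0.034907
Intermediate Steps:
X = 16816 (X = (32409 - 22722) + 7129 = 9687 + 7129 = 16816)
b = 67 (b = 7 + (5*(-2))*(-6) = 7 - 10*(-6) = 7 + 60 = 67)
E(C, H) = 1 - 7*H (E(C, H) = (-2 + 3) - 7*H = 1 - 7*H)
E(b, 84)/X = (1 - 7*84)/16816 = (1 - 588)*(1/16816) = -587*1/16816 = -587/16816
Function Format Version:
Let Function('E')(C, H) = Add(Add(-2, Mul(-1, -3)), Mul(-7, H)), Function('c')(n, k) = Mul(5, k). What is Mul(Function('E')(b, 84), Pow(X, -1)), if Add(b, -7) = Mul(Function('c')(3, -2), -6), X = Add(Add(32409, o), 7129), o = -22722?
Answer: Rational(-587, 16816) ≈ -0.034907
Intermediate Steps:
X = 16816 (X = Add(Add(32409, -22722), 7129) = Add(9687, 7129) = 16816)
b = 67 (b = Add(7, Mul(Mul(5, -2), -6)) = Add(7, Mul(-10, -6)) = Add(7, 60) = 67)
Function('E')(C, H) = Add(1, Mul(-7, H)) (Function('E')(C, H) = Add(Add(-2, 3), Mul(-7, H)) = Add(1, Mul(-7, H)))
Mul(Function('E')(b, 84), Pow(X, -1)) = Mul(Add(1, Mul(-7, 84)), Pow(16816, -1)) = Mul(Add(1, -588), Rational(1, 16816)) = Mul(-587, Rational(1, 16816)) = Rational(-587, 16816)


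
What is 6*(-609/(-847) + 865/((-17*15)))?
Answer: -32992/2057 ≈ -16.039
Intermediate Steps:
6*(-609/(-847) + 865/((-17*15))) = 6*(-609*(-1/847) + 865/(-255)) = 6*(87/121 + 865*(-1/255)) = 6*(87/121 - 173/51) = 6*(-16496/6171) = -32992/2057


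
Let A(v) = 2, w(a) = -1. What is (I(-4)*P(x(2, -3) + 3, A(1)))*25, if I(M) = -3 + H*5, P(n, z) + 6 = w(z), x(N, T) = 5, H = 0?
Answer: 525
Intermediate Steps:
P(n, z) = -7 (P(n, z) = -6 - 1 = -7)
I(M) = -3 (I(M) = -3 + 0*5 = -3 + 0 = -3)
(I(-4)*P(x(2, -3) + 3, A(1)))*25 = -3*(-7)*25 = 21*25 = 525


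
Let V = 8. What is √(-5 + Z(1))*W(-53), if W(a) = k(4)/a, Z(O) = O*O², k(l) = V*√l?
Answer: -32*I/53 ≈ -0.60377*I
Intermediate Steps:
k(l) = 8*√l
Z(O) = O³
W(a) = 16/a (W(a) = (8*√4)/a = (8*2)/a = 16/a)
√(-5 + Z(1))*W(-53) = √(-5 + 1³)*(16/(-53)) = √(-5 + 1)*(16*(-1/53)) = √(-4)*(-16/53) = (2*I)*(-16/53) = -32*I/53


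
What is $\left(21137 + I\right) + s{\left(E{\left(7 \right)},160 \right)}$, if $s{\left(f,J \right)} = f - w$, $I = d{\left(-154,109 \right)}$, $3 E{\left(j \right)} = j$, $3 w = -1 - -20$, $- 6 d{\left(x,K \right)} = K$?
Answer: $\frac{126689}{6} \approx 21115.0$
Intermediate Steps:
$d{\left(x,K \right)} = - \frac{K}{6}$
$w = \frac{19}{3}$ ($w = \frac{-1 - -20}{3} = \frac{-1 + 20}{3} = \frac{1}{3} \cdot 19 = \frac{19}{3} \approx 6.3333$)
$E{\left(j \right)} = \frac{j}{3}$
$I = - \frac{109}{6}$ ($I = \left(- \frac{1}{6}\right) 109 = - \frac{109}{6} \approx -18.167$)
$s{\left(f,J \right)} = - \frac{19}{3} + f$ ($s{\left(f,J \right)} = f - \frac{19}{3} = - \frac{19}{3} + f$)
$\left(21137 + I\right) + s{\left(E{\left(7 \right)},160 \right)} = \left(21137 - \frac{109}{6}\right) + \left(- \frac{19}{3} + \frac{1}{3} \cdot 7\right) = \frac{126713}{6} + \left(- \frac{19}{3} + \frac{7}{3}\right) = \frac{126713}{6} - 4 = \frac{126689}{6}$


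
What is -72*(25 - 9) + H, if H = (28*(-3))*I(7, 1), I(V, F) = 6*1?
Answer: -1656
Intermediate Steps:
I(V, F) = 6
H = -504 (H = (28*(-3))*6 = -84*6 = -504)
-72*(25 - 9) + H = -72*(25 - 9) - 504 = -72*16 - 504 = -1152 - 504 = -1656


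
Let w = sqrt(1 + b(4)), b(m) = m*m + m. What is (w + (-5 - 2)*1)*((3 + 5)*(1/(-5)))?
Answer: 56/5 - 8*sqrt(21)/5 ≈ 3.8679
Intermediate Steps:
b(m) = m + m**2 (b(m) = m**2 + m = m + m**2)
w = sqrt(21) (w = sqrt(1 + 4*(1 + 4)) = sqrt(1 + 4*5) = sqrt(1 + 20) = sqrt(21) ≈ 4.5826)
(w + (-5 - 2)*1)*((3 + 5)*(1/(-5))) = (sqrt(21) + (-5 - 2)*1)*((3 + 5)*(1/(-5))) = (sqrt(21) - 7*1)*(8*(1*(-1/5))) = (sqrt(21) - 7)*(8*(-1/5)) = (-7 + sqrt(21))*(-8/5) = 56/5 - 8*sqrt(21)/5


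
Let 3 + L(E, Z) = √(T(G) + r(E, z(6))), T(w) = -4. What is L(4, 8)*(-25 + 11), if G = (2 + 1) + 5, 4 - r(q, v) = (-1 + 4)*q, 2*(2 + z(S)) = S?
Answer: 42 - 28*I*√3 ≈ 42.0 - 48.497*I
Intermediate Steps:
z(S) = -2 + S/2
r(q, v) = 4 - 3*q (r(q, v) = 4 - (-1 + 4)*q = 4 - 3*q)
G = 8 (G = 3 + 5 = 8)
L(E, Z) = -3 + √3*√(-E) (L(E, Z) = -3 + √(-4 + (4 - 3*E)) = -3 + √(-3*E) = -3 + √3*√(-E))
L(4, 8)*(-25 + 11) = (-3 + √3*√(-1*4))*(-25 + 11) = (-3 + √3*√(-4))*(-14) = (-3 + √3*(2*I))*(-14) = (-3 + 2*I*√3)*(-14) = 42 - 28*I*√3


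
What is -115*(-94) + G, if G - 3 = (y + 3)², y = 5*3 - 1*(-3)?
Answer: 11254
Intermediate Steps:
y = 18 (y = 15 + 3 = 18)
G = 444 (G = 3 + (18 + 3)² = 3 + 21² = 3 + 441 = 444)
-115*(-94) + G = -115*(-94) + 444 = 10810 + 444 = 11254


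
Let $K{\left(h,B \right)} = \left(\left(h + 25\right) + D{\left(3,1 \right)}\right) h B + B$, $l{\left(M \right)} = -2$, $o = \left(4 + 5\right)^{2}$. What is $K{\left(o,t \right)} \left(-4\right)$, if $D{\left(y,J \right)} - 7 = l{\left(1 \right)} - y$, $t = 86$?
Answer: $-3009656$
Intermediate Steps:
$o = 81$ ($o = 9^{2} = 81$)
$D{\left(y,J \right)} = 5 - y$ ($D{\left(y,J \right)} = 7 - \left(2 + y\right) = 5 - y$)
$K{\left(h,B \right)} = B + B h \left(27 + h\right)$ ($K{\left(h,B \right)} = \left(\left(h + 25\right) + \left(5 - 3\right)\right) h B + B = \left(\left(25 + h\right) + \left(5 - 3\right)\right) h B + B = \left(\left(25 + h\right) + 2\right) h B + B = \left(27 + h\right) h B + B = h \left(27 + h\right) B + B = B h \left(27 + h\right) + B = B + B h \left(27 + h\right)$)
$K{\left(o,t \right)} \left(-4\right) = 86 \left(1 + 81^{2} + 27 \cdot 81\right) \left(-4\right) = 86 \left(1 + 6561 + 2187\right) \left(-4\right) = 86 \cdot 8749 \left(-4\right) = 752414 \left(-4\right) = -3009656$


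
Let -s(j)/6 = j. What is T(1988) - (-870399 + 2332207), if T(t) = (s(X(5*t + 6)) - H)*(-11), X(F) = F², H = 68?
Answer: 6527451396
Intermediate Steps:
s(j) = -6*j
T(t) = 748 + 66*(6 + 5*t)² (T(t) = (-6*(5*t + 6)² - 1*68)*(-11) = (-6*(6 + 5*t)² - 68)*(-11) = (-68 - 6*(6 + 5*t)²)*(-11) = 748 + 66*(6 + 5*t)²)
T(1988) - (-870399 + 2332207) = (3124 + 1650*1988² + 3960*1988) - (-870399 + 2332207) = (3124 + 1650*3952144 + 7872480) - 1*1461808 = (3124 + 6521037600 + 7872480) - 1461808 = 6528913204 - 1461808 = 6527451396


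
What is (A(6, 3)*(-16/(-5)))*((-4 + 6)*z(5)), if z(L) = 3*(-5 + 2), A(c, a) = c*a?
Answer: -5184/5 ≈ -1036.8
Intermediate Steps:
A(c, a) = a*c
z(L) = -9 (z(L) = 3*(-3) = -9)
(A(6, 3)*(-16/(-5)))*((-4 + 6)*z(5)) = ((3*6)*(-16/(-5)))*((-4 + 6)*(-9)) = (18*(-⅕*(-16)))*(2*(-9)) = (18*(16/5))*(-18) = (288/5)*(-18) = -5184/5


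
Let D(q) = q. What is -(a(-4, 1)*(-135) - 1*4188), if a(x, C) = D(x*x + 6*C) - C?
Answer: 7023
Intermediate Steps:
a(x, C) = x² + 5*C (a(x, C) = (x*x + 6*C) - C = (x² + 6*C) - C = x² + 5*C)
-(a(-4, 1)*(-135) - 1*4188) = -(((-4)² + 5*1)*(-135) - 1*4188) = -((16 + 5)*(-135) - 4188) = -(21*(-135) - 4188) = -(-2835 - 4188) = -1*(-7023) = 7023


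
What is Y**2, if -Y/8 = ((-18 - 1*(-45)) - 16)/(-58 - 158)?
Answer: 121/729 ≈ 0.16598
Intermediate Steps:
Y = 11/27 (Y = -8*((-18 - 1*(-45)) - 16)/(-58 - 158) = -8*((-18 + 45) - 16)/(-216) = -8*(27 - 16)*(-1)/216 = -88*(-1)/216 = -8*(-11/216) = 11/27 ≈ 0.40741)
Y**2 = (11/27)**2 = 121/729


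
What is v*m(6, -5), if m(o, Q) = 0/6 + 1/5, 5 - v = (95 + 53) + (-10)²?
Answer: -243/5 ≈ -48.600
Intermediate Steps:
v = -243 (v = 5 - ((95 + 53) + (-10)²) = 5 - (148 + 100) = 5 - 1*248 = 5 - 248 = -243)
m(o, Q) = ⅕ (m(o, Q) = 0*(⅙) + 1*(⅕) = 0 + ⅕ = ⅕)
v*m(6, -5) = -243*⅕ = -243/5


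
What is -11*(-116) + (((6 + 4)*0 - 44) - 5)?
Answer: 1227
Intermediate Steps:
-11*(-116) + (((6 + 4)*0 - 44) - 5) = 1276 + ((10*0 - 44) - 5) = 1276 + ((0 - 44) - 5) = 1276 + (-44 - 5) = 1276 - 49 = 1227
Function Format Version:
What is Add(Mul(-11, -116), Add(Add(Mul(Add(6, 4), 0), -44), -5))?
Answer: 1227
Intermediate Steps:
Add(Mul(-11, -116), Add(Add(Mul(Add(6, 4), 0), -44), -5)) = Add(1276, Add(Add(Mul(10, 0), -44), -5)) = Add(1276, Add(Add(0, -44), -5)) = Add(1276, Add(-44, -5)) = Add(1276, -49) = 1227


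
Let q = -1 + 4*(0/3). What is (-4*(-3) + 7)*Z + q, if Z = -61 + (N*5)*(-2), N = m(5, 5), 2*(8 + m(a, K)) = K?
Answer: -115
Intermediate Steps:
m(a, K) = -8 + K/2
N = -11/2 (N = -8 + (1/2)*5 = -8 + 5/2 = -11/2 ≈ -5.5000)
q = -1 (q = -1 + 4*(0*(1/3)) = -1 + 4*0 = -1 + 0 = -1)
Z = -6 (Z = -61 - 11/2*5*(-2) = -61 - 55/2*(-2) = -61 + 55 = -6)
(-4*(-3) + 7)*Z + q = (-4*(-3) + 7)*(-6) - 1 = (12 + 7)*(-6) - 1 = 19*(-6) - 1 = -114 - 1 = -115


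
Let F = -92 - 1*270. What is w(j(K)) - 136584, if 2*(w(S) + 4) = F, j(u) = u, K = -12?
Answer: -136769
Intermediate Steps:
F = -362 (F = -92 - 270 = -362)
w(S) = -185 (w(S) = -4 + (½)*(-362) = -4 - 181 = -185)
w(j(K)) - 136584 = -185 - 136584 = -136769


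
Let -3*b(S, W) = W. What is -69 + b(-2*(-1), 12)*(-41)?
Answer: 95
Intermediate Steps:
b(S, W) = -W/3
-69 + b(-2*(-1), 12)*(-41) = -69 - ⅓*12*(-41) = -69 - 4*(-41) = -69 + 164 = 95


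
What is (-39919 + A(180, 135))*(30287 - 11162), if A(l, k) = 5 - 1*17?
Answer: -763680375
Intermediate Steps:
A(l, k) = -12 (A(l, k) = 5 - 17 = -12)
(-39919 + A(180, 135))*(30287 - 11162) = (-39919 - 12)*(30287 - 11162) = -39931*19125 = -763680375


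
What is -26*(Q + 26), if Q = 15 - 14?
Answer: -702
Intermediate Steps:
Q = 1
-26*(Q + 26) = -26*(1 + 26) = -26*27 = -702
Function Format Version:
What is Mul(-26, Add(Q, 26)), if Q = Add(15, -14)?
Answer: -702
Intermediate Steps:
Q = 1
Mul(-26, Add(Q, 26)) = Mul(-26, Add(1, 26)) = Mul(-26, 27) = -702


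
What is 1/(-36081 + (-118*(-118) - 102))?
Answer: -1/22259 ≈ -4.4926e-5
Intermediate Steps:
1/(-36081 + (-118*(-118) - 102)) = 1/(-36081 + (13924 - 102)) = 1/(-36081 + 13822) = 1/(-22259) = -1/22259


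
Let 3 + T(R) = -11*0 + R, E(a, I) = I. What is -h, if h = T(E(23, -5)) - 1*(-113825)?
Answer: -113817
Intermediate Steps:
T(R) = -3 + R (T(R) = -3 + (-11*0 + R) = -3 + (0 + R) = -3 + R)
h = 113817 (h = (-3 - 5) - 1*(-113825) = -8 + 113825 = 113817)
-h = -1*113817 = -113817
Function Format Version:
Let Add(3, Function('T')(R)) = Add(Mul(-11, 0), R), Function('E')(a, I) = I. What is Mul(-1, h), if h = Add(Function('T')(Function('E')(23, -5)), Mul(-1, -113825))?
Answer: -113817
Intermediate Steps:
Function('T')(R) = Add(-3, R) (Function('T')(R) = Add(-3, Add(Mul(-11, 0), R)) = Add(-3, Add(0, R)) = Add(-3, R))
h = 113817 (h = Add(Add(-3, -5), Mul(-1, -113825)) = Add(-8, 113825) = 113817)
Mul(-1, h) = Mul(-1, 113817) = -113817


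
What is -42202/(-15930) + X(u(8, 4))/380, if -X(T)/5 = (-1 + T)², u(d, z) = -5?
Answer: 329234/151335 ≈ 2.1755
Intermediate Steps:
X(T) = -5*(-1 + T)²
-42202/(-15930) + X(u(8, 4))/380 = -42202/(-15930) - 5*(-1 - 5)²/380 = -42202*(-1/15930) - 5*(-6)²*(1/380) = 21101/7965 - 5*36*(1/380) = 21101/7965 - 180*1/380 = 21101/7965 - 9/19 = 329234/151335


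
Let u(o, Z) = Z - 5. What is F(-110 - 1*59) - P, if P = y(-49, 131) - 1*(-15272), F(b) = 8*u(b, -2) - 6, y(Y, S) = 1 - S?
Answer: -15204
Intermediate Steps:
u(o, Z) = -5 + Z
F(b) = -62 (F(b) = 8*(-5 - 2) - 6 = 8*(-7) - 6 = -56 - 6 = -62)
P = 15142 (P = (1 - 1*131) - 1*(-15272) = (1 - 131) + 15272 = -130 + 15272 = 15142)
F(-110 - 1*59) - P = -62 - 1*15142 = -62 - 15142 = -15204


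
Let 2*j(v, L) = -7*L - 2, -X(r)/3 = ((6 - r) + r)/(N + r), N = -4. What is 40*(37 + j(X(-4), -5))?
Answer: 2140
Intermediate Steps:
X(r) = -18/(-4 + r) (X(r) = -3*((6 - r) + r)/(-4 + r) = -18/(-4 + r))
j(v, L) = -1 - 7*L/2 (j(v, L) = (-7*L - 2)/2 = (-2 - 7*L)/2 = -1 - 7*L/2)
40*(37 + j(X(-4), -5)) = 40*(37 + (-1 - 7/2*(-5))) = 40*(37 + (-1 + 35/2)) = 40*(37 + 33/2) = 40*(107/2) = 2140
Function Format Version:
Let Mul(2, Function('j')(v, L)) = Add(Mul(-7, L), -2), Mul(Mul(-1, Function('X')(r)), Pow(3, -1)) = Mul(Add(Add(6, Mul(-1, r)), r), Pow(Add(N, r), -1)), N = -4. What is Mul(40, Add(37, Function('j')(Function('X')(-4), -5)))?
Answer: 2140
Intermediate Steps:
Function('X')(r) = Mul(-18, Pow(Add(-4, r), -1)) (Function('X')(r) = Mul(-3, Mul(Add(Add(6, Mul(-1, r)), r), Pow(Add(-4, r), -1))) = Mul(-3, Mul(6, Pow(Add(-4, r), -1))) = Mul(-18, Pow(Add(-4, r), -1)))
Function('j')(v, L) = Add(-1, Mul(Rational(-7, 2), L)) (Function('j')(v, L) = Mul(Rational(1, 2), Add(Mul(-7, L), -2)) = Mul(Rational(1, 2), Add(-2, Mul(-7, L))) = Add(-1, Mul(Rational(-7, 2), L)))
Mul(40, Add(37, Function('j')(Function('X')(-4), -5))) = Mul(40, Add(37, Add(-1, Mul(Rational(-7, 2), -5)))) = Mul(40, Add(37, Add(-1, Rational(35, 2)))) = Mul(40, Add(37, Rational(33, 2))) = Mul(40, Rational(107, 2)) = 2140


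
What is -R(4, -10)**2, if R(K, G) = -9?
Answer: -81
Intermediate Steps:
-R(4, -10)**2 = -1*(-9)**2 = -1*81 = -81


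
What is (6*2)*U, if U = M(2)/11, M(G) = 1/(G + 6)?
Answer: 3/22 ≈ 0.13636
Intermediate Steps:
M(G) = 1/(6 + G)
U = 1/88 (U = 1/((6 + 2)*11) = (1/11)/8 = (⅛)*(1/11) = 1/88 ≈ 0.011364)
(6*2)*U = (6*2)*(1/88) = 12*(1/88) = 3/22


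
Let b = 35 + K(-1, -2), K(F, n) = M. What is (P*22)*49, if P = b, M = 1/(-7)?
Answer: 37576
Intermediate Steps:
M = -⅐ ≈ -0.14286
K(F, n) = -⅐
b = 244/7 (b = 35 - ⅐ = 244/7 ≈ 34.857)
P = 244/7 ≈ 34.857
(P*22)*49 = ((244/7)*22)*49 = (5368/7)*49 = 37576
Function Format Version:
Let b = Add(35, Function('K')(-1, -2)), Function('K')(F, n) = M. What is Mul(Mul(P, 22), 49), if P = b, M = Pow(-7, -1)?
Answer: 37576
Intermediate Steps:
M = Rational(-1, 7) ≈ -0.14286
Function('K')(F, n) = Rational(-1, 7)
b = Rational(244, 7) (b = Add(35, Rational(-1, 7)) = Rational(244, 7) ≈ 34.857)
P = Rational(244, 7) ≈ 34.857
Mul(Mul(P, 22), 49) = Mul(Mul(Rational(244, 7), 22), 49) = Mul(Rational(5368, 7), 49) = 37576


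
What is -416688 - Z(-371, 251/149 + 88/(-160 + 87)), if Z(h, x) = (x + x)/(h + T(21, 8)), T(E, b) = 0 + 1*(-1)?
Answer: -281003551575/674374 ≈ -4.1669e+5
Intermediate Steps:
T(E, b) = -1 (T(E, b) = 0 - 1 = -1)
Z(h, x) = 2*x/(-1 + h) (Z(h, x) = (x + x)/(h - 1) = (2*x)/(-1 + h) = 2*x/(-1 + h))
-416688 - Z(-371, 251/149 + 88/(-160 + 87)) = -416688 - 2*(251/149 + 88/(-160 + 87))/(-1 - 371) = -416688 - 2*(251*(1/149) + 88/(-73))/(-372) = -416688 - 2*(251/149 + 88*(-1/73))*(-1)/372 = -416688 - 2*(251/149 - 88/73)*(-1)/372 = -416688 - 2*5211*(-1)/(10877*372) = -416688 - 1*(-1737/674374) = -416688 + 1737/674374 = -281003551575/674374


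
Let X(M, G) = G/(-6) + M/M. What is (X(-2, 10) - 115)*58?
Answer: -20126/3 ≈ -6708.7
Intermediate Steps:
X(M, G) = 1 - G/6 (X(M, G) = G*(-⅙) + 1 = -G/6 + 1 = 1 - G/6)
(X(-2, 10) - 115)*58 = ((1 - ⅙*10) - 115)*58 = ((1 - 5/3) - 115)*58 = (-⅔ - 115)*58 = -347/3*58 = -20126/3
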